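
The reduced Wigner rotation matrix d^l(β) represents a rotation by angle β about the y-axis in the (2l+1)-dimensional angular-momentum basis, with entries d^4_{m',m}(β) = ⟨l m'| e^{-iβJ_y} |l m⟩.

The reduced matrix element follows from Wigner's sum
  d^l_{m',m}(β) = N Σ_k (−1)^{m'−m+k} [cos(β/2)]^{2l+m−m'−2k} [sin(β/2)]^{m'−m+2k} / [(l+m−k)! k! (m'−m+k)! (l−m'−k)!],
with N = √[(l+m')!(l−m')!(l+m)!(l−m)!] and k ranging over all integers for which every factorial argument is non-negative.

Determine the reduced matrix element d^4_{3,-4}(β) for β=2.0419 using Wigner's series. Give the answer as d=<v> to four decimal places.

d=-0.4841

d^4_{3,-4}(β=2.0419) via Wigner's sum:
Half-angle: c=0.522556, s=0.852605. N=√(5040·1·1·40320)=14255.272709
Admissible k: 0..0 (factorial args all ≥0)
  k=0: (−1)^7·14255.2727/(5040)·0.5226^1·0.8526^7 = -0.484075
d^4_{3,-4}(2.0419) = -0.484075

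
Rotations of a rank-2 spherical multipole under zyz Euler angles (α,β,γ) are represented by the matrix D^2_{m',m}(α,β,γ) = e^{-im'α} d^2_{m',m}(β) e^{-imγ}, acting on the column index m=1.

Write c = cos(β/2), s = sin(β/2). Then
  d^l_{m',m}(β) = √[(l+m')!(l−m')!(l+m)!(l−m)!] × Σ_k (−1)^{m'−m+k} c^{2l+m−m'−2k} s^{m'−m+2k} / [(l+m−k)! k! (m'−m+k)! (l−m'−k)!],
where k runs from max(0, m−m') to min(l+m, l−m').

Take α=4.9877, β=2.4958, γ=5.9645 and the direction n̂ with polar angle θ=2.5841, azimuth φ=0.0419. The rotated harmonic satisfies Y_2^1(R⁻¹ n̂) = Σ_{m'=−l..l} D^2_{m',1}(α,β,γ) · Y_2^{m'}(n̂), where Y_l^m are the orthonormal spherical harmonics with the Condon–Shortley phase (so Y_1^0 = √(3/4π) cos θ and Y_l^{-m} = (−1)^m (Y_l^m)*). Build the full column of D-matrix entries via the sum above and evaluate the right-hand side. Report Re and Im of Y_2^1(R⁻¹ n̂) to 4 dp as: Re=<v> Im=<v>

Re=-0.1340 Im=-0.3588

Need the full column D^2_{m',1} for m'=−2..2 at α=4.9877, β=2.4958, γ=5.9645.
cos(β/2)=0.317315, sin(β/2)=0.948320
d^2_{-2,1}: single k=3 term ⇒ +0.541234;  D = -0.349289-0.413439i
d^2_{-1,1}: k∈[2..3] ⇒ +0.271651 -0.808761 = -0.537110;  D = -0.300608+0.445109i
d^2_{0,1}: k∈[1..2] ⇒ +0.074217 -0.662874 = -0.588657;  D = -0.559017-0.184437i
d^2_{1,1}: k∈[0..1] ⇒ +0.010138 -0.271651 = -0.261513;  D = +0.011339-0.261267i
d^2_{2,1}: single k=0 term ⇒ -0.060598;  D = +0.058975-0.013929i
Y_2^{m'}(θ=2.5841,φ=0.0419) and Σ D·Y over m':
  (-0.3493-0.4134i)·(+0.1077-0.0090i)  (-0.3006+0.4451i)·(-0.3465+0.0145i)  (-0.5590-0.1844i)·(+0.3659+0.0000i)  (+0.0113-0.2613i)·(+0.3465+0.0145i)  (+0.0590-0.0139i)·(+0.1077+0.0090i)
Y_2^1(R⁻¹ n̂) = -0.134034-0.358829i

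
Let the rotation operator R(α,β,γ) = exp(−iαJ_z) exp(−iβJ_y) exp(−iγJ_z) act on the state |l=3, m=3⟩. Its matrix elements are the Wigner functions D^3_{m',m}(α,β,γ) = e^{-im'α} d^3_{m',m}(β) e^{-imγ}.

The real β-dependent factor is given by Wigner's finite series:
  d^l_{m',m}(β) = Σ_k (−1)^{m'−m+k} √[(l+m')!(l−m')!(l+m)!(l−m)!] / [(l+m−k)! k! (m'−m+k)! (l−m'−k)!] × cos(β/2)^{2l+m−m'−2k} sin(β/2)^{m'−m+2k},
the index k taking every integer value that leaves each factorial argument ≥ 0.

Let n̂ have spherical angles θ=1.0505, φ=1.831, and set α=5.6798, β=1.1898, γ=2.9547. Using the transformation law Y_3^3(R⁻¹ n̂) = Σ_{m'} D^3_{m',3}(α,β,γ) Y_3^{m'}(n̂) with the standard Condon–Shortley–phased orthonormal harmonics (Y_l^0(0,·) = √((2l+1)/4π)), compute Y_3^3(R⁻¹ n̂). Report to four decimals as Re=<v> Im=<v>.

Need the full column D^3_{m',3} for m'=−3..3 at α=5.6798, β=1.1898, γ=2.9547.
cos(β/2)=0.828205, sin(β/2)=0.560426
d^3_{-3,3}: single k=6 term ⇒ +0.030982;  D = -0.009785+0.029396i
d^3_{-2,3}: single k=5 term ⇒ +0.112151;  D = -0.089546+0.067523i
d^3_{-1,3}: single k=4 term ⇒ +0.262056;  D = -0.261817+0.011188i
d^3_{0,3}: single k=3 term ⇒ +0.447180;  D = -0.378715-0.237793i
d^3_{1,3}: single k=2 term ⇒ +0.572312;  D = -0.226413-0.525621i
d^3_{2,3}: single k=1 term ⇒ +0.534911;  D = +0.104515-0.524602i
d^3_{3,3}: single k=0 term ⇒ +0.322720;  D = +0.231513-0.224832i
Y_3^{m'}(θ=1.0505,φ=1.831) and Σ D·Y over m':
  (-0.0098+0.0294i)·(+0.1918+0.1936i)  (-0.0895+0.0675i)·(-0.3319+0.1902i)  (-0.2618+0.0112i)·(-0.0170-0.0639i)  (-0.3787-0.2378i)·(-0.3273+0.0000i)  (-0.2264-0.5256i)·(+0.0170-0.0639i)  (+0.1045-0.5246i)·(-0.3319-0.1902i)  (+0.2315-0.2248i)·(-0.1918+0.1936i)
Y_3^3(R⁻¹ n̂) = -0.034322+0.306362i

Re=-0.0343 Im=0.3064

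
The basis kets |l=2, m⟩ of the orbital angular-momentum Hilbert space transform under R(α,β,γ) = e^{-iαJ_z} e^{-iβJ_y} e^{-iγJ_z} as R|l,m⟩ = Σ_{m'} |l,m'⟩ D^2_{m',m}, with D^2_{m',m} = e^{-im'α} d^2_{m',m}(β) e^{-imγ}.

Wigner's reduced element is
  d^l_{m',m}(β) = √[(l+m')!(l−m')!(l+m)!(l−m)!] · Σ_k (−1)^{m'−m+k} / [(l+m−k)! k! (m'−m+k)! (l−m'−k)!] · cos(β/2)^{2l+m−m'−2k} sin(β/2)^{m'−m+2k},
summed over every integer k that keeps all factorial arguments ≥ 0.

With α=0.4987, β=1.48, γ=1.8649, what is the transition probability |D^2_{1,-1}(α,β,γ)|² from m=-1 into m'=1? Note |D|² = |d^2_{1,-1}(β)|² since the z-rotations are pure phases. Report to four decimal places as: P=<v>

First d^2_{1,-1}(β=1.48), then the phase factors e^{-i(1)α} and e^{-i(-1)γ}:
With c≡cos(β/2)=0.738469 and s≡sin(β/2)=0.674288, N=[6·1·1·6]^{1/2}=6.000000
The bounds max(0,m−m')=0 and min(l+m,l−m')=1 give 2 terms
  k=0: (−1)^2·6.0000/(2)·0.7385^2·0.6743^2 = +0.743834
  k=1: (−1)^3·6.0000/(6)·0.7385^0·0.6743^4 = -0.206720
d^2_{1,-1}(1.48) = +0.743834 -0.206720 = +0.537114
|D^2_{1,-1}|² = |d^2_{1,-1}(β)|² = (+0.537114)² = 0.288492 (the z-rotation phases have unit modulus)

P=0.2885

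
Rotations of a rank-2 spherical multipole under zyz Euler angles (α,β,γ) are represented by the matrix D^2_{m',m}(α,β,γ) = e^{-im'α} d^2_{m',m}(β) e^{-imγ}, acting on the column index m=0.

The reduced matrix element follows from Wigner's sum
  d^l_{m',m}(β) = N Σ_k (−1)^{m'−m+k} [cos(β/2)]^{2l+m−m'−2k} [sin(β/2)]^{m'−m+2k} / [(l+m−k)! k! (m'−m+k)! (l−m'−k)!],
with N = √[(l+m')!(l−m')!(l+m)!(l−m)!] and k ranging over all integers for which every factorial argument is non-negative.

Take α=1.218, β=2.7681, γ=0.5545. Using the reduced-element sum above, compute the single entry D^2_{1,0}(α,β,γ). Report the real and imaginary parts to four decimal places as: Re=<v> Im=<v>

Split into d^2_{1,0}(β=2.7681) × two z-phases.
With c≡cos(β/2)=0.185663 and s≡sin(β/2)=0.982614, N=[6·1·2·2]^{1/2}=4.898979
Admissible k: 0..1 (factorial args all ≥0)
  k=0: (−1)^1·4.8990/(2)·0.1857^3·0.9826^1 = -0.015404
  k=1: (−1)^2·4.8990/(2)·0.1857^1·0.9826^3 = +0.431468
d^2_{1,0}(2.7681) = -0.015404 +0.431468 = +0.416064
Attach z-rotation phases: D = e^{-i(1)(1.218)}·(+0.416064)·e^{-i(0)(0.5545)} = +0.143760-0.390439i

Re=0.1438 Im=-0.3904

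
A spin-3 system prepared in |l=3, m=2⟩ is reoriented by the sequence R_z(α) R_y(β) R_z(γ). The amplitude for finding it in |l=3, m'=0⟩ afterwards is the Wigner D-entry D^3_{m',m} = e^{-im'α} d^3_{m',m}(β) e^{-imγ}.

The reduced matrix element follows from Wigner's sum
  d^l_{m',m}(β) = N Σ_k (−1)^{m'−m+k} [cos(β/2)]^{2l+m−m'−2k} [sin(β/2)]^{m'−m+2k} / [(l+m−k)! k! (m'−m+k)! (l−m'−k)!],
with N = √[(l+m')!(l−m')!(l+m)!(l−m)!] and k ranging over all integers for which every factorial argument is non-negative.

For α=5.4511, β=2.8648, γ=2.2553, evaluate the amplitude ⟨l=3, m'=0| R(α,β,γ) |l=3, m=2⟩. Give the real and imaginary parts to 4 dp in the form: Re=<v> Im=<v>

First d^3_{0,2}(β=2.8648), then the phase factors e^{-i(0)α} and e^{-i(2)γ}:
c=cos(2.8648/2)=0.137955, s=sin(2.8648/2)=0.990439; N=√[6·6·120·1]=65.726707
The bounds max(0,m−m')=2 and min(l+m,l−m')=3 give 2 terms
  k=2: (−1)^0·65.7267/(12)·0.1380^4·0.9904^2 = +0.001946
  k=3: (−1)^1·65.7267/(12)·0.1380^2·0.9904^4 = -0.100310
d^3_{0,2}(2.8648) = +0.001946 -0.100310 = -0.098364
Attach z-rotation phases: D = e^{-i(0)(5.4511)}·(-0.098364)·e^{-i(2)(2.2553)} = +0.019714-0.096368i

Re=0.0197 Im=-0.0964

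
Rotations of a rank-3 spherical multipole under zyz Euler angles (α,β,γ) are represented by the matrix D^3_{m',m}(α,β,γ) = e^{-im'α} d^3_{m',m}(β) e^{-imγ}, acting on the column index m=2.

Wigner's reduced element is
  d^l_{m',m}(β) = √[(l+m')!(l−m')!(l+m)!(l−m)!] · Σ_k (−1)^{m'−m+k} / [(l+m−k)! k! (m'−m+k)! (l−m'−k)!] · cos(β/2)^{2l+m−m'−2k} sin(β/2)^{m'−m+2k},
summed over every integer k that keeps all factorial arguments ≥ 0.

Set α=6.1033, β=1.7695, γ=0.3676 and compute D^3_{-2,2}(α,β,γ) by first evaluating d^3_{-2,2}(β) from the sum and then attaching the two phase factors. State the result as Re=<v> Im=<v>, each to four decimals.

Re=0.2312 Im=-0.4486

First d^3_{-2,2}(β=1.7695), then the phase factors e^{-i(-2)α} and e^{-i(2)γ}:
c=cos(1.7695/2)=0.633483, s=sin(1.7695/2)=0.773757; N=√[1·120·120·1]=120.000000
Admissible k: 4..5 (factorial args all ≥0)
  k=4: (−1)^0·120.0000/(24)·0.6335^2·0.7738^4 = +0.719213
  k=5: (−1)^1·120.0000/(120)·0.6335^0·0.7738^6 = -0.214598
d^3_{-2,2}(1.7695) = +0.719213 -0.214598 = +0.504615
Attach z-rotation phases: D = e^{-i(-2)(6.1033)}·(+0.504615)·e^{-i(2)(0.3676)} = +0.231150-0.448559i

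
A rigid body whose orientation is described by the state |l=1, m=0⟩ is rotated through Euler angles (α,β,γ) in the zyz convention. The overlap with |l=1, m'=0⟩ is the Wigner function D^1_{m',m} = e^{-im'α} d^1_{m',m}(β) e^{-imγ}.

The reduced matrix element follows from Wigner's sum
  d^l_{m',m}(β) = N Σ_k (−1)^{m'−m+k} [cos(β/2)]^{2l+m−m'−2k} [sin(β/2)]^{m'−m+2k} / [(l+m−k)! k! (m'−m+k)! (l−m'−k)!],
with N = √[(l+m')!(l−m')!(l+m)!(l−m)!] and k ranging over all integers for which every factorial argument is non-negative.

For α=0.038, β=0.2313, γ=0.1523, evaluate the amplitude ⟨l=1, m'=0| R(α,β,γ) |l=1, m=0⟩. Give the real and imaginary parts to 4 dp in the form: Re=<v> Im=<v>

Re=0.9734 Im=0.0000

D^1_{0,0}(0.038,0.2313,0.1523) = e^{-i·0·0.038}·d^1_{0,0}(0.2313)·e^{-i·0·0.1523}. Compute d first:
c=cos(0.2313/2)=0.993320, s=sin(0.2313/2)=0.115392; N=√[1·1·1·1]=1.000000
Admissible k: 0..1 (factorial args all ≥0)
  k=0: (−1)^0·1.0000/(1)·0.9933^2·0.1154^0 = +0.986685
  k=1: (−1)^1·1.0000/(1)·0.9933^0·0.1154^2 = -0.013315
d^1_{0,0}(0.2313) = +0.986685 -0.013315 = +0.973369
Attach z-rotation phases: D = e^{-i(0)(0.038)}·(+0.973369)·e^{-i(0)(0.1523)} = +0.973369+0.000000i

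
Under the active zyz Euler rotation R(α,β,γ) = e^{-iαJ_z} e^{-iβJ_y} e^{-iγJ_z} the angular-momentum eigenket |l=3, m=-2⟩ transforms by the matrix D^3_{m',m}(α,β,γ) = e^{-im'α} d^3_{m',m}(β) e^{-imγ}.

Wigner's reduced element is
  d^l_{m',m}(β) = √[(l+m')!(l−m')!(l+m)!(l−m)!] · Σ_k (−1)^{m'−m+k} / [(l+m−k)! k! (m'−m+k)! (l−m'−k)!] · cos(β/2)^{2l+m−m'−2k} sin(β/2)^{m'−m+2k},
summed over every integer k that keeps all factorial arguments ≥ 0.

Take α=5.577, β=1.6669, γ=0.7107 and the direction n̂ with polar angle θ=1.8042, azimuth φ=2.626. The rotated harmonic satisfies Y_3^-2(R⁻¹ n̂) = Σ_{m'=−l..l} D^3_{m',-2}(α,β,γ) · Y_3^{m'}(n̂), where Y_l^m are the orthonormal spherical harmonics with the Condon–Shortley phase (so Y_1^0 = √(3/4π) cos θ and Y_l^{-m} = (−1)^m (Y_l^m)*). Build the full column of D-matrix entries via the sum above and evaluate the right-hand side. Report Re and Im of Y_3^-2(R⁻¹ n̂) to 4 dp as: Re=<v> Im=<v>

Re=0.1015 Im=-0.0821

Need the full column D^3_{m',-2} for m'=−3..3 at α=5.577, β=1.6669, γ=0.7107.
cos(β/2)=0.672326, sin(β/2)=0.740255
d^3_{-3,-2}: single k=1 term ⇒ +0.249090;  D = +0.190970-0.159926i
d^3_{-2,-2}: k∈[0..1] ⇒ +0.092359 -0.559825 = -0.467466;  D = -0.467447-0.004221i
d^3_{-1,-2}: k∈[0..1] ⇒ -0.321574 +0.779676 = +0.458102;  D = +0.345845+0.300414i
d^3_{0,-2}: k∈[0..1] ⇒ +0.613258 -0.743441 = -0.130183;  D = -0.019377-0.128733i
d^3_{1,-2}: k∈[0..1] ⇒ -0.779676 +0.472593 = -0.307083;  D = +0.162282-0.260700i
d^3_{2,-2}: k∈[0..1] ⇒ +0.678665 -0.164547 = +0.514119;  D = -0.489953+0.155770i
d^3_{3,-2}: single k=0 term ⇒ -0.366069;  D = +0.337405+0.142002i
Y_3^{m'}(θ=1.8042,φ=2.626) and Σ D·Y over m':
  (+0.1910-0.1599i)·(-0.0092-0.3841i)  (-0.4674-0.0042i)·(-0.1150-0.1919i)  (+0.3458+0.3004i)·(+0.2004+0.1136i)  (-0.0194-0.1287i)·(+0.2358+0.0000i)  (+0.1623-0.2607i)·(-0.2004+0.1136i)  (-0.4900+0.1558i)·(-0.1150+0.1919i)  (+0.3374+0.1420i)·(+0.0092-0.3841i)
Y_3^-2(R⁻¹ n̂) = +0.101516-0.082121i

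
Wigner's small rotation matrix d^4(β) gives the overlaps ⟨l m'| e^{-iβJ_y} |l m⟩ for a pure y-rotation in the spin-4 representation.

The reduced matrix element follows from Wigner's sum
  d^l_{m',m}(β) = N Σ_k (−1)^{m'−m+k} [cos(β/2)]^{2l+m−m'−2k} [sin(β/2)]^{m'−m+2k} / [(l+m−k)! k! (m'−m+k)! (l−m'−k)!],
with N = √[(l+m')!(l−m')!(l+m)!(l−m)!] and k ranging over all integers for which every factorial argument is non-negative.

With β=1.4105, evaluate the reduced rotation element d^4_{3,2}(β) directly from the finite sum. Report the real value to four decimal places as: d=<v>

d^4_{3,2}(β=1.4105) via Wigner's sum:
With c≡cos(β/2)=0.761450 and s≡sin(β/2)=0.648224, N=[5040·1·720·2]^{1/2}=2693.993318
Admissible k: 0..1 (factorial args all ≥0)
  k=0: (−1)^1·2693.9933/(720)·0.7614^7·0.6482^1 = -0.359979
  k=1: (−1)^2·2693.9933/(240)·0.7614^5·0.6482^3 = +0.782648
d^4_{3,2}(1.4105) = -0.359979 +0.782648 = +0.422669

d=0.4227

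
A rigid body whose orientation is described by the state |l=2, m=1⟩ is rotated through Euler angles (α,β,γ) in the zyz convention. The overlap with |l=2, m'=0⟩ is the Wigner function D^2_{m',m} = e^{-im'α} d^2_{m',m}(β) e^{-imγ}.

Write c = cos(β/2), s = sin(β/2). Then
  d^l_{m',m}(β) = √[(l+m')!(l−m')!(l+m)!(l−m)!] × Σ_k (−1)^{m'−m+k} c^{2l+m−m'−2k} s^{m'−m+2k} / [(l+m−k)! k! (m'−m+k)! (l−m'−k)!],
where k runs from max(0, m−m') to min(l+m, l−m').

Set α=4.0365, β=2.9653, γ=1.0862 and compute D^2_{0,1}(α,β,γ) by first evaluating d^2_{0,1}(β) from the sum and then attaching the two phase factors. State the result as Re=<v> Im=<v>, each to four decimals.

Split into d^2_{0,1}(β=2.9653) × two z-phases.
Half-angle: c=0.088032, s=0.996118. N=√(2·2·6·1)=4.898979
k: max(0,(1)−(0))=1 … min(2+(1),2−(0))=2
  k=1: (−1)^0·4.8990/(2)·0.0880^3·0.9961^1 = +0.001665
  k=2: (−1)^1·4.8990/(2)·0.0880^1·0.9961^3 = -0.213132
d^2_{0,1}(2.9653) = +0.001665 -0.213132 = -0.211468
D = (+1.000000+0.000000i)·(-0.211468)·(+0.465851-0.884863i) = -0.098512+0.187120i

Re=-0.0985 Im=0.1871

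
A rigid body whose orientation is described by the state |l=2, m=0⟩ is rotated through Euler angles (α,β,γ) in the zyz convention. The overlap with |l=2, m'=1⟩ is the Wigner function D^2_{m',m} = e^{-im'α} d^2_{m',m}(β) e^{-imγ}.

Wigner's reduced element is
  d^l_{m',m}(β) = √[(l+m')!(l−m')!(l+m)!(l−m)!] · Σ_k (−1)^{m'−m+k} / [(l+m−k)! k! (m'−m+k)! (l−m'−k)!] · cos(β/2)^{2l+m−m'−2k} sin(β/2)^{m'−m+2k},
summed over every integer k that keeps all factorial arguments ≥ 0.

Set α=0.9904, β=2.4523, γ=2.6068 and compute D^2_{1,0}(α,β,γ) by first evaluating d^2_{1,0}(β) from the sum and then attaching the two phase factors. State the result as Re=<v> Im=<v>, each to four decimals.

Split into d^2_{1,0}(β=2.4523) × two z-phases.
c=cos(2.4523/2)=0.337864, s=sin(2.4523/2)=0.941195; N=√[6·1·2·2]=4.898979
Admissible k: 0..1 (factorial args all ≥0)
  k=0: (−1)^1·4.8990/(2)·0.3379^3·0.9412^1 = -0.088916
  k=1: (−1)^2·4.8990/(2)·0.3379^1·0.9412^3 = +0.690011
d^2_{1,0}(2.4523) = -0.088916 +0.690011 = +0.601095
D = (+0.548355-0.836245i)·(+0.601095)·(+1.000000+0.000000i) = +0.329614-0.502663i

Re=0.3296 Im=-0.5027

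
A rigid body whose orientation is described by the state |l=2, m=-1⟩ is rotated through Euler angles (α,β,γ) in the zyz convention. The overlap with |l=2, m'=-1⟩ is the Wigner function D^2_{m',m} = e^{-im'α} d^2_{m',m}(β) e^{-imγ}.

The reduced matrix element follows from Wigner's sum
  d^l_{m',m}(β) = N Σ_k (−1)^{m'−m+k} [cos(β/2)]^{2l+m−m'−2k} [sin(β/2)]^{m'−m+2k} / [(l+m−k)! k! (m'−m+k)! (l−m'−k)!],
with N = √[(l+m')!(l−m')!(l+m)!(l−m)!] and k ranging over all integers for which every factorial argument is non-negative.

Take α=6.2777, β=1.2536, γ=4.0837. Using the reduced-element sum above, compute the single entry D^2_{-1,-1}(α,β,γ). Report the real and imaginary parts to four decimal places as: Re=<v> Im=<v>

Split into d^2_{-1,-1}(β=1.2536) × two z-phases.
With c≡cos(β/2)=0.809909 and s≡sin(β/2)=0.586556, N=[1·6·1·6]^{1/2}=6.000000
k: max(0,(-1)−(-1))=0 … min(2+(-1),2−(-1))=1
  k=0: (−1)^0·6.0000/(6)·0.8099^4·0.5866^0 = +0.430273
  k=1: (−1)^1·6.0000/(2)·0.8099^2·0.5866^2 = -0.677037
d^2_{-1,-1}(1.2536) = +0.430273 -0.677037 = -0.246764
Attach z-rotation phases: D = e^{-i(-1)(6.2777)}·(-0.246764)·e^{-i(-1)(4.0837)} = +0.146211+0.198783i

Re=0.1462 Im=0.1988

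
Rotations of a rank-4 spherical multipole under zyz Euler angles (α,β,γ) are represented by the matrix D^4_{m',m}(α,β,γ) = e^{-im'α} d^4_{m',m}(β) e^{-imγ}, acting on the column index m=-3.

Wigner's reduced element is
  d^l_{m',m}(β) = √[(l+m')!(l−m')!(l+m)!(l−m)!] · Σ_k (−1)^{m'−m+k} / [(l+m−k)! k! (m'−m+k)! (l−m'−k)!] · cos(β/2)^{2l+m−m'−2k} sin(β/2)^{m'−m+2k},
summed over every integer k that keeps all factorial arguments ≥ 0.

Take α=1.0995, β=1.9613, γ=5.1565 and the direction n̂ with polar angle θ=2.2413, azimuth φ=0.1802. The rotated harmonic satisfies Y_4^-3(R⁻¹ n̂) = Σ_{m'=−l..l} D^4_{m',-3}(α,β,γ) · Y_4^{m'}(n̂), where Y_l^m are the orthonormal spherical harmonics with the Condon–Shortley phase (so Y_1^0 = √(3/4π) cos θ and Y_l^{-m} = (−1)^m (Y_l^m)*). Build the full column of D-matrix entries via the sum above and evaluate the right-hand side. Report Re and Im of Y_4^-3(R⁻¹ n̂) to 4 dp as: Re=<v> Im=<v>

Need the full column D^4_{m',-3} for m'=−4..4 at α=1.0995, β=1.9613, γ=5.1565.
cos(β/2)=0.556483, sin(β/2)=0.830859
d^4_{-4,-3}: single k=1 term ⇒ +0.038836;  D = +0.020393+0.033051i
d^4_{-3,-3}: k∈[0..1] ⇒ +0.009196 -0.143504 = -0.134307;  D = -0.133861+0.010941i
d^4_{-2,-3}: k∈[0..1] ⇒ -0.051375 +0.343578 = +0.292203;  D = +0.111022-0.270290i
d^4_{-1,-3}: k∈[0..1] ⇒ +0.162718 -0.604554 = -0.441837;  D = +0.287923+0.335141i
d^4_{0,-3}: k∈[0..1] ⇒ -0.362163 +0.807339 = +0.445176;  D = -0.432579+0.105155i
d^4_{1,-3}: k∈[0..1] ⇒ +0.604554 -0.808608 = -0.204054;  D = +0.047082-0.198548i
d^4_{2,-3}: k∈[0..1] ⇒ -0.765909 +0.569125 = -0.196784;  D = -0.149984-0.127392i
d^4_{3,-3}: k∈[0..1] ⇒ +0.713126 -0.227101 = +0.486024;  D = +0.448529-0.187192i
d^4_{4,-3}: single k=0 term ⇒ -0.430218;  D = -0.032633+0.428979i
Y_4^{m'}(θ=2.2413,φ=0.1802) and Σ D·Y over m':
  (+0.0204+0.0331i)·(+0.1253-0.1101i)  (-0.1339+0.0109i)·(-0.3207+0.1925i)  (+0.1110-0.2703i)·(+0.3272-0.1233i)  (+0.2879+0.3351i)·(+0.0673-0.0123i)  (-0.4326+0.1052i)·(-0.3560+0.0000i)  (+0.0471-0.1985i)·(-0.0673-0.0123i)  (-0.1500-0.1274i)·(+0.3272+0.1233i)  (+0.4485-0.1872i)·(+0.3207+0.1925i)  (-0.0326+0.4290i)·(+0.1253+0.1101i)
Y_4^-3(R⁻¹ n̂) = +0.317152-0.118838i

Re=0.3172 Im=-0.1188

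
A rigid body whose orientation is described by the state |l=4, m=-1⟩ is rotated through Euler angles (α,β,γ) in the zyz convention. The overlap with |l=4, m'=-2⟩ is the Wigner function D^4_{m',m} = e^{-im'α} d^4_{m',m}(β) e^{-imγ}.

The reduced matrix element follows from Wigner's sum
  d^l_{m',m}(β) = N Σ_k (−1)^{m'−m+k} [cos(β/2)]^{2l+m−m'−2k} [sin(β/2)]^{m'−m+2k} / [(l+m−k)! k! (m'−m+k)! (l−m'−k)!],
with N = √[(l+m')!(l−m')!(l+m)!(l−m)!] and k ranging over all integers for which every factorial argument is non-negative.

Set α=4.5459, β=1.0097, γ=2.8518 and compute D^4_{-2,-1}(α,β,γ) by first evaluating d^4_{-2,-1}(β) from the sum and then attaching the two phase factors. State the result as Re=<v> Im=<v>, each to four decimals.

Re=-0.1417 Im=0.1018

First d^4_{-2,-1}(β=1.0097), then the phase factors e^{-i(-2)α} and e^{-i(-1)γ}:
Half-angle: c=0.875247, s=0.483676. N=√(2·720·6·120)=1018.233765
k: max(0,(-1)−(-2))=1 … min(4+(-1),4−(-2))=3
  k=1: (−1)^0·1018.2338/(240)·0.8752^7·0.4837^1 = +0.807431
  k=2: (−1)^1·1018.2338/(48)·0.8752^5·0.4837^3 = -1.232888
  k=3: (−1)^2·1018.2338/(72)·0.8752^3·0.4837^5 = +0.251004
d^4_{-2,-1}(1.0097) = +0.807431 -1.232888 +0.251004 = -0.174453
Phases: e^{-i·(-2)·4.5459}=-0.945073+0.326859i, e^{-i·(-1)·2.8518}=-0.958303+0.285754i ⇒ D=-0.141702+0.101756i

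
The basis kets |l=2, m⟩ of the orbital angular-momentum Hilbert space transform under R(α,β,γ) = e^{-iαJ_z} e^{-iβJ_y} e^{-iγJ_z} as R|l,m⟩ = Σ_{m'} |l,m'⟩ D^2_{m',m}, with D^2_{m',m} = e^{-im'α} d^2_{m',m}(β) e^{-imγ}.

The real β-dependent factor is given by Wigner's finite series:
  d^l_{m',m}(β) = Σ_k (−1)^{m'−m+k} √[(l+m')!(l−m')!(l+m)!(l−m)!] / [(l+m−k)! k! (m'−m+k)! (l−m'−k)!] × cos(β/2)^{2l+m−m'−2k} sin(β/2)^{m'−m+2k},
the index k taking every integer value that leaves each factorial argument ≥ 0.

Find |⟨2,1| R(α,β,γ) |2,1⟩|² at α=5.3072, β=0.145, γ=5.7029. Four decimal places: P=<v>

P=0.9484

D^2_{1,1}(5.3072,0.145,5.7029) = e^{-i·1·5.3072}·d^2_{1,1}(0.145)·e^{-i·1·5.7029}. Compute d first:
c=cos(0.145/2)=0.997373, s=sin(0.145/2)=0.072437; N=√[6·1·6·1]=6.000000
k: max(0,(1)−(1))=0 … min(2+(1),2−(1))=1
  k=0: (−1)^0·6.0000/(6)·0.9974^4·0.0724^0 = +0.989533
  k=1: (−1)^1·6.0000/(2)·0.9974^2·0.0724^2 = -0.015659
d^2_{1,1}(0.145) = +0.989533 -0.015659 = +0.973875
|D^2_{1,1}|² = |d^2_{1,1}(β)|² = (+0.973875)² = 0.948432 (the z-rotation phases have unit modulus)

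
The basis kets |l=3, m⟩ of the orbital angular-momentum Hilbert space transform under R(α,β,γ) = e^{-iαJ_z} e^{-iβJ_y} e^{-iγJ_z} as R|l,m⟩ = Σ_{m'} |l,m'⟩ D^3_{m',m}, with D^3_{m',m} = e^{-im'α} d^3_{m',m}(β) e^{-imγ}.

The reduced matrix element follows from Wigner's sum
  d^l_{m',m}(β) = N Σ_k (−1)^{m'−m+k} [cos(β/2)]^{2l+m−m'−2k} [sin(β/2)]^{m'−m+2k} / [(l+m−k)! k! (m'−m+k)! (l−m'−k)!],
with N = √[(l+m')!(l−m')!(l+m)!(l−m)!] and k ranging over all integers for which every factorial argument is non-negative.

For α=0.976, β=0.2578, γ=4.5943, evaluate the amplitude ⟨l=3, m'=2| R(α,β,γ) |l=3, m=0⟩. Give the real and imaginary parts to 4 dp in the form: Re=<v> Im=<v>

First d^3_{2,0}(β=0.2578), then the phase factors e^{-i(2)α} and e^{-i(0)γ}:
With c≡cos(β/2)=0.991704 and s≡sin(β/2)=0.128543, N=[120·1·6·6]^{1/2}=65.726707
The bounds max(0,m−m')=0 and min(l+m,l−m')=1 give 2 terms
  k=0: (−1)^2·65.7267/(12)·0.9917^4·0.1285^2 = +0.087536
  k=1: (−1)^3·65.7267/(12)·0.9917^2·0.1285^4 = -0.001471
d^3_{2,0}(0.2578) = +0.087536 -0.001471 = +0.086066
Attach z-rotation phases: D = e^{-i(2)(0.976)}·(+0.086066)·e^{-i(0)(4.5943)} = -0.032020-0.079888i

Re=-0.0320 Im=-0.0799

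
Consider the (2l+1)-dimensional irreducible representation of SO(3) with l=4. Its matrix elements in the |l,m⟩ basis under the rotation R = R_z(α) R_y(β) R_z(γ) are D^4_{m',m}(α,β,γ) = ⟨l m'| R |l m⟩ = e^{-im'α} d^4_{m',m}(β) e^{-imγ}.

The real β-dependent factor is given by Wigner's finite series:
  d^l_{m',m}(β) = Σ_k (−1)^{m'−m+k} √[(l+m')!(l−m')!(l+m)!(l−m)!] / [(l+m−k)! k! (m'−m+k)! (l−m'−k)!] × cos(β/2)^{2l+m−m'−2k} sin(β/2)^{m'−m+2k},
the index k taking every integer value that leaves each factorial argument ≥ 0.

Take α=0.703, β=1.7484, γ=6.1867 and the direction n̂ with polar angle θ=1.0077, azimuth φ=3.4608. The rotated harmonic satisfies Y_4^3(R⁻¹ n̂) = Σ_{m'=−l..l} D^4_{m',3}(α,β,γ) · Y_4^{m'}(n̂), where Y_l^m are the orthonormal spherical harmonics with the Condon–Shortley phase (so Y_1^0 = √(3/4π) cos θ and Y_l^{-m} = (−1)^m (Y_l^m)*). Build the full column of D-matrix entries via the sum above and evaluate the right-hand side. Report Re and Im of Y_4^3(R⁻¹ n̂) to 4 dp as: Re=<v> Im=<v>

Need the full column D^4_{m',3} for m'=−4..4 at α=0.703, β=1.7484, γ=6.1867.
cos(β/2)=0.641611, sin(β/2)=0.767030
d^4_{-4,3}: single k=7 term ⇒ +0.283469;  D = -0.283240+0.011374i
d^4_{-3,3}: k∈[6..7] ⇒ +0.586836 -0.119812 = +0.467024;  D = -0.343893+0.315989i
d^4_{-2,3}: k∈[5..6] ⇒ +0.787160 -0.374994 = +0.412167;  D = -0.051248+0.408968i
d^4_{-1,3}: k∈[4..5] ⇒ +0.775989 -0.665410 = +0.110580;  D = +0.060447+0.092596i
d^4_{0,3}: k∈[3..4] ⇒ +0.580577 -0.829740 = -0.249163;  D = -0.238797-0.071119i
d^4_{1,3}: k∈[2..3] ⇒ +0.325780 -0.775989 = -0.450209;  D = -0.412257+0.180920i
d^4_{2,3}: k∈[1..2] ⇒ +0.128463 -0.550784 = -0.422321;  D = -0.185310+0.379493i
d^4_{3,3}: k∈[0..1] ⇒ +0.028719 -0.287311 = -0.258592;  D = +0.063663+0.250633i
d^4_{4,3}: single k=0 term ⇒ -0.097109;  D = +0.079088+0.056348i
Y_4^{m'}(θ=1.0077,φ=3.4608) and Σ D·Y over m':
  (-0.2832+0.0114i)·(+0.0656-0.2166i)  (-0.3439+0.3160i)·(-0.2325+0.3304i)  (-0.0512+0.4090i)·(+0.1911-0.1418i)  (+0.0604+0.0926i)·(+0.2038-0.0674i)  (-0.2388-0.0711i)·(-0.2863+0.0000i)  (-0.4123+0.1809i)·(-0.2038-0.0674i)  (-0.1853+0.3795i)·(+0.1911+0.1418i)  (+0.0637+0.2506i)·(+0.2325+0.3304i)  (+0.0791+0.0563i)·(+0.0656+0.2166i)
Y_4^3(R⁻¹ n̂) = +0.026557+0.132820i

Re=0.0266 Im=0.1328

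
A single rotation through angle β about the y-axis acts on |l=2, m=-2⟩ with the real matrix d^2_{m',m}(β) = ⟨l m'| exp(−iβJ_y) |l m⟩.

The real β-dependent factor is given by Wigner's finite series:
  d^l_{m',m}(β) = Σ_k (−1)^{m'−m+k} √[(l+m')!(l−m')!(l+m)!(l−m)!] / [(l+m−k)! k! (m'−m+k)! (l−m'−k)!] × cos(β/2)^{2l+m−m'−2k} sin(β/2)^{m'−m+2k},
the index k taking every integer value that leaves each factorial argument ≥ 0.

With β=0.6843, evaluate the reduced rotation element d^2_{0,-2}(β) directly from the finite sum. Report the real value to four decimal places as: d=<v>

d=0.2447

d^2_{0,-2}(β=0.6843) via Wigner's sum:
With c≡cos(β/2)=0.942035 and s≡sin(β/2)=0.335513, N=[2·2·1·24]^{1/2}=9.797959
k: max(0,(-2)−(0))=0 … min(2+(-2),2−(0))=0
  k=0: (−1)^2·9.7980/(4)·0.9420^2·0.3355^2 = +0.244697
d^2_{0,-2}(0.6843) = +0.244697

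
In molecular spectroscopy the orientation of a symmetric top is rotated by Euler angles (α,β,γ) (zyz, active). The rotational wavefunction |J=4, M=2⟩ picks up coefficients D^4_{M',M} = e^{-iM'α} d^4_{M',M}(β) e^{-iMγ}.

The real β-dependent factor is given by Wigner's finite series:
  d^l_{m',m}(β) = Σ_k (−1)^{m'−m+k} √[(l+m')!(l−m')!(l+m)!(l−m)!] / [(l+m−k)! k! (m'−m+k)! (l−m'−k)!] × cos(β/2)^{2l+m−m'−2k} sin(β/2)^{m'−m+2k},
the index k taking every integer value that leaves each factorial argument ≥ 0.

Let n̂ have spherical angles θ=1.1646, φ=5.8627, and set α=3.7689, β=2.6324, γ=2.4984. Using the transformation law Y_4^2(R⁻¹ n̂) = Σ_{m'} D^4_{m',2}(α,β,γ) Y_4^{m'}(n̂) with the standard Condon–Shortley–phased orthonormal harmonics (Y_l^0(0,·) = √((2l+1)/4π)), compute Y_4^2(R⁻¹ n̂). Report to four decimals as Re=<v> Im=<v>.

Need the full column D^4_{m',2} for m'=−4..4 at α=3.7689, β=2.6324, γ=2.4984.
cos(β/2)=0.251855, sin(β/2)=0.967765
d^4_{-4,2}: single k=6 term ⇒ +0.275739;  D = -0.218839-0.167755i
d^4_{-3,2}: k∈[5..6] ⇒ +0.152225 -0.749210 = -0.596985;  D = -0.596772-0.015946i
d^4_{-2,2}: k∈[4..6] ⇒ +0.052939 -0.625318 +0.769413 = +0.197033;  D = -0.162552+0.111350i
d^4_{-1,2}: k∈[3..5] ⇒ +0.012989 -0.287678 +0.849525 = +0.574836;  D = +0.193269-0.541372i
d^4_{0,2}: k∈[2..4] ⇒ +0.002268 -0.089283 +0.494358 = +0.407342;  D = +0.114297+0.390978i
d^4_{1,2}: k∈[1..3] ⇒ +0.000264 -0.019483 +0.191785 = +0.172566;  D = -0.136423-0.105677i
d^4_{2,2}: k∈[0..2] ⇒ +0.000016 -0.002868 +0.052939 = +0.050086;  D = +0.050061+0.001591i
d^4_{3,2}: k∈[0..1] ⇒ -0.000233 +0.010310 = +0.010077;  D = -0.008342+0.005653i
d^4_{4,2}: single k=0 term ⇒ +0.001265;  D = +0.000431-0.001189i
Y_4^{m'}(θ=1.1646,φ=5.8627) and Σ D·Y over m':
  (-0.2188-0.1678i)·(-0.0350+0.3132i)  (-0.5968-0.0159i)·(+0.1167+0.3652i)  (-0.1626+0.1113i)·(+0.0175+0.0195i)  (+0.1933-0.5414i)·(-0.2990-0.1337i)  (+0.1143+0.3910i)·(-0.0879+0.0000i)  (-0.1364-0.1057i)·(+0.2990-0.1337i)  (+0.0501+0.0016i)·(+0.0175-0.0195i)  (-0.0083+0.0057i)·(-0.1167+0.3652i)  (+0.0004-0.0012i)·(-0.0350-0.3132i)
Y_4^2(R⁻¹ n̂) = -0.204333-0.200144i

Re=-0.2043 Im=-0.2001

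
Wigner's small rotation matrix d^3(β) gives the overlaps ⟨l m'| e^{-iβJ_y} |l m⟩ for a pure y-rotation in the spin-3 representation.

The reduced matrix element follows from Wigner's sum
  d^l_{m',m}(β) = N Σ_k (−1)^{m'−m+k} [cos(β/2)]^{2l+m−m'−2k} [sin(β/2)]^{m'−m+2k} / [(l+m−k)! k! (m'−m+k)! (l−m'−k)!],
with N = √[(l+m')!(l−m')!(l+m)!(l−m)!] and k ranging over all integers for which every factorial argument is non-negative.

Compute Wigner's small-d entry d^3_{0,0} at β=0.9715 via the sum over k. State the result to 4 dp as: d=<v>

d=-0.3974

d^3_{0,0}(β=0.9715) via Wigner's sum:
c=cos(0.9715/2)=0.884325, s=sin(0.9715/2)=0.466872; N=√[6·6·6·6]=36.000000
Admissible k: 0..3 (factorial args all ≥0)
  k=0: (−1)^0·36.0000/(36)·0.8843^6·0.4669^0 = +0.478268
  k=1: (−1)^1·36.0000/(4)·0.8843^4·0.4669^2 = -1.199735
  k=2: (−1)^2·36.0000/(4)·0.8843^2·0.4669^4 = +0.334393
  k=3: (−1)^3·36.0000/(36)·0.8843^0·0.4669^6 = -0.010356
d^3_{0,0}(0.9715) = +0.478268 -1.199735 +0.334393 -0.010356 = -0.397430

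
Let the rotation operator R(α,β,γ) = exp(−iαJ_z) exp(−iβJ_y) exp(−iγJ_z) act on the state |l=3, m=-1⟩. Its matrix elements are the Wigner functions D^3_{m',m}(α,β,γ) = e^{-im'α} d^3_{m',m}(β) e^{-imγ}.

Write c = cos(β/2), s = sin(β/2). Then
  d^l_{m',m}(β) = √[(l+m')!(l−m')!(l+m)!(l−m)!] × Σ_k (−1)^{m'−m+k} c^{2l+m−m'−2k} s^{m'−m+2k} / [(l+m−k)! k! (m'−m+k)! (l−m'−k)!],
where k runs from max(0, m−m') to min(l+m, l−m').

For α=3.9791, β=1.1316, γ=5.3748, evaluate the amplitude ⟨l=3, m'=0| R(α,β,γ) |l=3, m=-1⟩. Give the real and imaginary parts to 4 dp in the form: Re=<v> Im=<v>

Re=0.0231 Im=-0.0297

D^3_{0,-1}(3.9791,1.1316,5.3748) = e^{-i·0·3.9791}·d^3_{0,-1}(1.1316)·e^{-i·-1·5.3748}. Compute d first:
c=cos(1.1316/2)=0.844160, s=sin(1.1316/2)=0.536091; N=√[6·6·2·24]=41.569219
k∈{0,1,2} keeps every argument non-negative
  k=0: (−1)^1·41.5692/(12)·0.8442^5·0.5361^1 = -0.796074
  k=1: (−1)^2·41.5692/(4)·0.8442^3·0.5361^3 = +0.963169
  k=2: (−1)^3·41.5692/(12)·0.8442^1·0.5361^5 = -0.129482
d^3_{0,-1}(1.1316) = -0.796074 +0.963169 -0.129482 = +0.037613
D = (+1.000000+0.000000i)·(+0.037613)·(+0.615020-0.788512i) = +0.023133-0.029659i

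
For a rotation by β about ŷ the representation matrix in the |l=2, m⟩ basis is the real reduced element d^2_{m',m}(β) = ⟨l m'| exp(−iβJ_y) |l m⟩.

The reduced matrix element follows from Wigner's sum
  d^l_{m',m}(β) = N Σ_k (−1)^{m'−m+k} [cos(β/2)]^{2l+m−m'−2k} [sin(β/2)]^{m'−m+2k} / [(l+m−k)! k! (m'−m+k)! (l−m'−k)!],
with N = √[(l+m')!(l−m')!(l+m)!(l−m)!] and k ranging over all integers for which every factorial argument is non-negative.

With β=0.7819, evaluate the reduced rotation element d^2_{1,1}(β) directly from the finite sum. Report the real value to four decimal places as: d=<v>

d^2_{1,1}(β=0.7819) via Wigner's sum:
Half-angle: c=0.924547, s=0.381067. N=√(6·1·6·1)=6.000000
k∈{0,1} keeps every argument non-negative
  k=0: (−1)^0·6.0000/(6)·0.9245^4·0.3811^0 = +0.730663
  k=1: (−1)^1·6.0000/(2)·0.9245^2·0.3811^2 = -0.372376
d^2_{1,1}(0.7819) = +0.730663 -0.372376 = +0.358286

d=0.3583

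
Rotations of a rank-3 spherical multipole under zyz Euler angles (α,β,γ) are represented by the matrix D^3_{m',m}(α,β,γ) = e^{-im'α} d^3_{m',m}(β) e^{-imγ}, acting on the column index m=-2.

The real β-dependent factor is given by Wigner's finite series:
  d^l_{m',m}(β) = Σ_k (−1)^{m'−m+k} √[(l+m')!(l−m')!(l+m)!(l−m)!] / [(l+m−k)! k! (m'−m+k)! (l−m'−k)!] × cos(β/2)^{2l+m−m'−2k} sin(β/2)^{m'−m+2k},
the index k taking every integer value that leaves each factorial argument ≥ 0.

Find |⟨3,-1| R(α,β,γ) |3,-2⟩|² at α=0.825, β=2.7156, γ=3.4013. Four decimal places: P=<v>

P=0.0030

Split into d^3_{-1,-2}(β=2.7156) × two z-phases.
With c≡cos(β/2)=0.211389 and s≡sin(β/2)=0.977402, N=[2·24·1·120]^{1/2}=75.894664
Admissible k: 0..1 (factorial args all ≥0)
  k=0: (−1)^1·75.8947/(24)·0.2114^5·0.9774^1 = -0.001305
  k=1: (−1)^2·75.8947/(12)·0.2114^3·0.9774^3 = +0.055783
d^3_{-1,-2}(2.7156) = -0.001305 +0.055783 = +0.054478
|D^3_{-1,-2}|² = |d^3_{-1,-2}(β)|² = (+0.054478)² = 0.002968 (the z-rotation phases have unit modulus)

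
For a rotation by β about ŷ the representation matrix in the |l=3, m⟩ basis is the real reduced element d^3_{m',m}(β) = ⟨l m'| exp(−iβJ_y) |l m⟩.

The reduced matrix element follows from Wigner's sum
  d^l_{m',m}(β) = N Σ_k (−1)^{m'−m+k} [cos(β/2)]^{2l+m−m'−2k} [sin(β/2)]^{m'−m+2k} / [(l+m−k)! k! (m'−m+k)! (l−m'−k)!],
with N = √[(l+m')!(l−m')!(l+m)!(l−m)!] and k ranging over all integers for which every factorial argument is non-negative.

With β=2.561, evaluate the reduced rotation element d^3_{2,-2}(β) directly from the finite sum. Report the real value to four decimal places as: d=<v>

d^3_{2,-2}(β=2.561) via Wigner's sum:
With c≡cos(β/2)=0.286236 and s≡sin(β/2)=0.958159, N=[120·1·1·120]^{1/2}=120.000000
Admissible k: 0..1 (factorial args all ≥0)
  k=0: (−1)^4·120.0000/(24)·0.2862^2·0.9582^4 = +0.345278
  k=1: (−1)^5·120.0000/(120)·0.2862^0·0.9582^6 = -0.773795
d^3_{2,-2}(2.561) = +0.345278 -0.773795 = -0.428516

d=-0.4285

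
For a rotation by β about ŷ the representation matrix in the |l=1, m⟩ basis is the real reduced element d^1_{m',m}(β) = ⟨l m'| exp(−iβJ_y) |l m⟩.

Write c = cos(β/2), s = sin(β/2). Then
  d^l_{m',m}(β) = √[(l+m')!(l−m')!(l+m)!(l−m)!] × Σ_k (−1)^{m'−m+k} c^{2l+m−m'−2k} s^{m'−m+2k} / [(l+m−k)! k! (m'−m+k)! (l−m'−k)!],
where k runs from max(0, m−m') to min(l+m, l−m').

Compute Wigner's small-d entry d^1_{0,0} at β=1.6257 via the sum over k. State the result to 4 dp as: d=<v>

d^1_{0,0}(β=1.6257) via Wigner's sum:
c=cos(1.6257/2)=0.687431, s=sin(1.6257/2)=0.726249; N=√[1·1·1·1]=1.000000
The bounds max(0,m−m')=0 and min(l+m,l−m')=1 give 2 terms
  k=0: (−1)^0·1.0000/(1)·0.6874^2·0.7262^0 = +0.472562
  k=1: (−1)^1·1.0000/(1)·0.6874^0·0.7262^2 = -0.527438
d^1_{0,0}(1.6257) = +0.472562 -0.527438 = -0.054876

d=-0.0549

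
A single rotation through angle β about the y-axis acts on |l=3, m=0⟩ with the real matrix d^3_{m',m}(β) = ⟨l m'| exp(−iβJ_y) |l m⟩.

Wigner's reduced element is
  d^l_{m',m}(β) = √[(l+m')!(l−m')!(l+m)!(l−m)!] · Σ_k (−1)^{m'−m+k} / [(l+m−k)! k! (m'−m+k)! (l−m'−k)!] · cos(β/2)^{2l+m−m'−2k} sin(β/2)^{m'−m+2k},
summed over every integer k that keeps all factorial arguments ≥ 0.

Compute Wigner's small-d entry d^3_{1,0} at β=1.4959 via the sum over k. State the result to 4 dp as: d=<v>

d=0.4197

d^3_{1,0}(β=1.4959) via Wigner's sum:
Half-angle: c=0.733085, s=0.680137. N=√(24·2·6·6)=41.569219
Admissible k: 0..2 (factorial args all ≥0)
  k=0: (−1)^1·41.5692/(12)·0.7331^5·0.6801^1 = -0.498836
  k=1: (−1)^2·41.5692/(4)·0.7331^3·0.6801^3 = +1.288143
  k=2: (−1)^3·41.5692/(12)·0.7331^1·0.6801^5 = -0.369597
d^3_{1,0}(1.4959) = -0.498836 +1.288143 -0.369597 = +0.419711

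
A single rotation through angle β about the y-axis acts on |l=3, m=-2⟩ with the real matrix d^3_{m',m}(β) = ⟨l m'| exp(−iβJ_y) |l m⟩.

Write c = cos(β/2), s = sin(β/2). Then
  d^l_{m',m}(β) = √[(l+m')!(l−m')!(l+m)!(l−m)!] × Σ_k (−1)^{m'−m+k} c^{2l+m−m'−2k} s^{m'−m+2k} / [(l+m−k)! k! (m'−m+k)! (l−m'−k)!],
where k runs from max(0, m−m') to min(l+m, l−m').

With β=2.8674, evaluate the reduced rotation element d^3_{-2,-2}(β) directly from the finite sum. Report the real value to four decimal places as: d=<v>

d=-0.0017

d^3_{-2,-2}(β=2.8674) via Wigner's sum:
Half-angle: c=0.136667, s=0.990617. N=√(1·120·1·120)=120.000000
k∈{0,1} keeps every argument non-negative
  k=0: (−1)^0·120.0000/(120)·0.1367^6·0.9906^0 = +0.000007
  k=1: (−1)^1·120.0000/(24)·0.1367^4·0.9906^2 = -0.001712
d^3_{-2,-2}(2.8674) = +0.000007 -0.001712 = -0.001705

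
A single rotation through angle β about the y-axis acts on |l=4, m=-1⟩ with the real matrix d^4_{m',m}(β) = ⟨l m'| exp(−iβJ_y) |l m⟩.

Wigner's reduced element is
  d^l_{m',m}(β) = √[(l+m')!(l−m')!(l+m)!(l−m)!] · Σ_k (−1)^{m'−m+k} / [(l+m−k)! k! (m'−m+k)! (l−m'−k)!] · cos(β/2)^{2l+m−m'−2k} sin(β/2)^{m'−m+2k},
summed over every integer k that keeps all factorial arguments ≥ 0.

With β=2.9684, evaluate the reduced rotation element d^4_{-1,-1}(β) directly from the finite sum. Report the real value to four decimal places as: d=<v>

d^4_{-1,-1}(β=2.9684) via Wigner's sum:
c=cos(2.9684/2)=0.086488, s=sin(2.9684/2)=0.996253; N=√[6·120·6·120]=720.000000
Admissible k: 0..3 (factorial args all ≥0)
  k=0: (−1)^0·720.0000/(720)·0.0865^8·0.9963^0 = +0.000000
  k=1: (−1)^1·720.0000/(48)·0.0865^6·0.9963^2 = -0.000006
  k=2: (−1)^2·720.0000/(24)·0.0865^4·0.9963^4 = +0.001654
  k=3: (−1)^3·720.0000/(72)·0.0865^2·0.9963^6 = -0.073136
d^4_{-1,-1}(2.9684) = +0.000000 -0.000006 +0.001654 -0.073136 = -0.071489

d=-0.0715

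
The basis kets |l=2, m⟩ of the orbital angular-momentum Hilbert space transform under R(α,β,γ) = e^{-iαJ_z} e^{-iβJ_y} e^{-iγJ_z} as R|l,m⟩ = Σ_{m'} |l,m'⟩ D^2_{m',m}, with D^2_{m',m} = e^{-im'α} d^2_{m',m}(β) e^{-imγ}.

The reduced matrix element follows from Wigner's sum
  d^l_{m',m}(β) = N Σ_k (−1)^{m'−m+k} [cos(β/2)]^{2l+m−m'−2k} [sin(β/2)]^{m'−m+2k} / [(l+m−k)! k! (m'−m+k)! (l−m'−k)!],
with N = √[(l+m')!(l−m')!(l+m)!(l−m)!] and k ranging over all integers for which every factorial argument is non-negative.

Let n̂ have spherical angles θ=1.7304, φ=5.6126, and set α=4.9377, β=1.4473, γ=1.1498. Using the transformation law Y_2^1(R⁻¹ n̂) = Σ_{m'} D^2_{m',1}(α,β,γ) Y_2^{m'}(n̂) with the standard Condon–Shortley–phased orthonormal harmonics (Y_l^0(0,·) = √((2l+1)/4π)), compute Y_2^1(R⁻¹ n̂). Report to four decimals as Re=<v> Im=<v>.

Need the full column D^2_{m',1} for m'=−2..2 at α=4.9377, β=1.4473, γ=1.1498.
cos(β/2)=0.749394, sin(β/2)=0.662124
d^2_{-2,1}: single k=3 term ⇒ +0.435070;  D = -0.332990+0.280006i
d^2_{-1,1}: k∈[2..3] ⇒ +0.738620 -0.192202 = +0.546417;  D = -0.436212-0.329076i
d^2_{0,1}: k∈[1..2] ⇒ +0.682568 -0.532849 = +0.149718;  D = +0.061185-0.136645i
d^2_{1,1}: k∈[0..1] ⇒ +0.315385 -0.738620 = -0.423235;  D = -0.415157-0.082293i
d^2_{2,1}: single k=0 term ⇒ -0.557314;  D = -0.016508-0.557070i
Y_2^{m'}(θ=1.7304,φ=5.6126) and Σ D·Y over m':
  (-0.3330+0.2800i)·(+0.0857+0.3666i)  (-0.4362-0.3291i)·(-0.0950-0.0753i)  (+0.0612-0.1366i)·(-0.2915+0.0000i)  (-0.4152-0.0823i)·(+0.0950-0.0753i)  (-0.0165-0.5571i)·(+0.0857-0.3666i)
Y_2^1(R⁻¹ n̂) = -0.383677-0.012376i

Re=-0.3837 Im=-0.0124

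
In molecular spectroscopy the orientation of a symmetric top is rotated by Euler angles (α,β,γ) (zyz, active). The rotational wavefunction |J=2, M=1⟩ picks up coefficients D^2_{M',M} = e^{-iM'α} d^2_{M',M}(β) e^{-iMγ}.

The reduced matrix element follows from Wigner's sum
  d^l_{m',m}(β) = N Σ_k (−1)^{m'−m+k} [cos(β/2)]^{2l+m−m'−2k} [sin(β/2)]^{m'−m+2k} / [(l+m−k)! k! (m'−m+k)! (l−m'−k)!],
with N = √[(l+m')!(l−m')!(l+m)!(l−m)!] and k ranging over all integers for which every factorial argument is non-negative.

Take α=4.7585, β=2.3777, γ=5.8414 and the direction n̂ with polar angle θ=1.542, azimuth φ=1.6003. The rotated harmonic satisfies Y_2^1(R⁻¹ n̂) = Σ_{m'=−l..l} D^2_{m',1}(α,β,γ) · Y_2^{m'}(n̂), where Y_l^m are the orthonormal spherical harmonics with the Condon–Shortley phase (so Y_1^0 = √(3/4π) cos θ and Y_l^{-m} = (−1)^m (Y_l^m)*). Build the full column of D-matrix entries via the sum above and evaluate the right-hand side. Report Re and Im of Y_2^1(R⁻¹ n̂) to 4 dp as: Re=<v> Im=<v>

Need the full column D^2_{m',1} for m'=−2..2 at α=4.7585, β=2.3777, γ=5.8414.
cos(β/2)=0.372727, sin(β/2)=0.927941
d^2_{-2,1}: single k=3 term ⇒ +0.595638;  D = -0.512710-0.303172i
d^2_{-1,1}: k∈[2..3] ⇒ +0.358876 -0.741449 = -0.382573;  D = -0.179338+0.337935i
d^2_{0,1}: k∈[1..2] ⇒ +0.117698 -0.729504 = -0.611806;  D = -0.553066-0.261580i
d^2_{1,1}: k∈[0..1] ⇒ +0.019300 -0.358876 = -0.339576;  D = +0.130883-0.313339i
d^2_{2,1}: single k=0 term ⇒ -0.096100;  D = +0.090288+0.032913i
Y_2^{m'}(θ=1.542,φ=1.6003) and Σ D·Y over m':
  (-0.5127-0.3032i)·(-0.3853+0.0228i)  (-0.1793+0.3379i)·(-0.0007-0.0222i)  (-0.5531-0.2616i)·(-0.3146+0.0000i)  (+0.1309-0.3133i)·(+0.0007-0.0222i)  (+0.0903+0.0329i)·(-0.3853-0.0228i)
Y_2^1(R⁻¹ n̂) = +0.345150+0.173346i

Re=0.3451 Im=0.1733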